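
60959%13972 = 5071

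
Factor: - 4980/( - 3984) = 2^( - 2 )*5^1=5/4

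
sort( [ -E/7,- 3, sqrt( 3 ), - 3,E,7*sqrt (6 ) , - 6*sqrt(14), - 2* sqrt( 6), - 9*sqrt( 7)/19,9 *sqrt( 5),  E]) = [  -  6*sqrt( 14), - 2*sqrt( 6), - 3, - 3,-9 * sqrt(7)/19, - E/7,sqrt( 3),E,  E,7* sqrt( 6),  9 * sqrt(5 )]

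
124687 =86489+38198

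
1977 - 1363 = 614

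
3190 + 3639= 6829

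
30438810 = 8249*3690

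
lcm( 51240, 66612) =666120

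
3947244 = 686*5754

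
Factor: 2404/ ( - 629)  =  -2^2*17^(-1 )*37^( - 1)*601^1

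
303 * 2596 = 786588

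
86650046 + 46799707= 133449753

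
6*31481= 188886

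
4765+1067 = 5832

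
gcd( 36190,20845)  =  55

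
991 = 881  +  110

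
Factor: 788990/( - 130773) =  -  2^1 * 3^ ( - 1 ) * 5^1*257^1*307^1*43591^(-1 ) 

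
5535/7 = 790 + 5/7  =  790.71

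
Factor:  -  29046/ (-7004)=141/34 = 2^( - 1)*3^1*17^( - 1)*47^1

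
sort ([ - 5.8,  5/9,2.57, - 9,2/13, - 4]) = [- 9, - 5.8, - 4, 2/13,5/9,2.57]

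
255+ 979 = 1234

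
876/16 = 54 + 3/4 = 54.75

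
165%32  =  5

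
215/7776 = 215/7776 = 0.03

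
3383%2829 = 554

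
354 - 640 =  - 286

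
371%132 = 107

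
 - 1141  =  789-1930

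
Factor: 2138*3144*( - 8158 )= - 54837031776 = - 2^5*3^1*131^1*1069^1*  4079^1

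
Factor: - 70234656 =-2^5*3^1*731611^1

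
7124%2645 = 1834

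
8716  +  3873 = 12589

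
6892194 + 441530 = 7333724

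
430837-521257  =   - 90420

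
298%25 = 23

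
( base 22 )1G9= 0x34D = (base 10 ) 845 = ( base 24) 1b5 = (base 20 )225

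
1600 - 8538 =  - 6938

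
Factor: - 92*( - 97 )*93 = 829932 = 2^2*3^1*23^1*31^1*97^1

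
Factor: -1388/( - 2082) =2^1*3^ ( - 1)=2/3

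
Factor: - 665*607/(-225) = 80731/45 = 3^ ( - 2 )*5^ ( - 1) *7^1*19^1* 607^1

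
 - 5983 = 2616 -8599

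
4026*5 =20130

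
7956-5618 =2338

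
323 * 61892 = 19991116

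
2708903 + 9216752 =11925655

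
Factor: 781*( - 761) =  - 11^1*71^1*761^1 = - 594341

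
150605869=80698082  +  69907787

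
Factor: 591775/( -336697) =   -  5^2*23^( - 1 )*14639^( - 1)*23671^1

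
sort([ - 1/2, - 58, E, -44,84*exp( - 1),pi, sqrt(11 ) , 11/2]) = [ - 58, - 44, - 1/2, E,pi , sqrt( 11),  11/2,84*exp( - 1 )]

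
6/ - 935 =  -1+929/935 =- 0.01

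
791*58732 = 46457012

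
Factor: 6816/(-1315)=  - 2^5*3^1*5^(  -  1)*71^1*263^( - 1)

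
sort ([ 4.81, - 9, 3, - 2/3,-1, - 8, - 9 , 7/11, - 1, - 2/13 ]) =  [ - 9,-9, - 8 , - 1, - 1, - 2/3, - 2/13,7/11,3, 4.81 ] 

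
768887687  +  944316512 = 1713204199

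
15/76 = 15/76 = 0.20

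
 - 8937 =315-9252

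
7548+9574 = 17122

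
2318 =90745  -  88427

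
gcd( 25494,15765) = 3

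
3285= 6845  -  3560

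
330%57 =45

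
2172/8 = 543/2 = 271.50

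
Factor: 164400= 2^4*3^1*5^2*137^1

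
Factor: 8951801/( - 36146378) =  - 2^(  -  1 )*8951801^1 * 18073189^ ( - 1 ) 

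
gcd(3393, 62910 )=9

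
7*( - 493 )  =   - 3451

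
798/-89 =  - 9 + 3/89 = -8.97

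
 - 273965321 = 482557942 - 756523263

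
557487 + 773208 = 1330695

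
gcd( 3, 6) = 3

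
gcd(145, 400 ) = 5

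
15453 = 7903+7550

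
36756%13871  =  9014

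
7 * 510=3570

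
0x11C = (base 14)164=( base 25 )B9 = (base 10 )284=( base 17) gc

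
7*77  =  539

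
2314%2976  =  2314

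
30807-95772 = -64965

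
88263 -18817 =69446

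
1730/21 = 82 + 8/21 = 82.38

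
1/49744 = 1/49744 = 0.00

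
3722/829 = 3722/829= 4.49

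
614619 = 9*68291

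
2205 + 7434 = 9639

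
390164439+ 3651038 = 393815477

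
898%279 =61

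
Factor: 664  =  2^3*83^1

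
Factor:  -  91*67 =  - 7^1*13^1  *67^1=- 6097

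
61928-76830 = -14902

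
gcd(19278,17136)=2142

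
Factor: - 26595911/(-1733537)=13^( - 1 )*133349^( - 1) * 26595911^1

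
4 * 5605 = 22420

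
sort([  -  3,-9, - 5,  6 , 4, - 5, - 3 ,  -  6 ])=[  -  9,-6,-5,-5, - 3,-3,4, 6 ] 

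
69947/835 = 69947/835= 83.77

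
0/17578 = 0 = 0.00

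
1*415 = 415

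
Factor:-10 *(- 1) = 10 = 2^1*5^1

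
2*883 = 1766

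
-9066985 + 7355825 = -1711160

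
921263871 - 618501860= 302762011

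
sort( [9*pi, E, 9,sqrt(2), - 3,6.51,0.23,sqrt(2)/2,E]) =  [ - 3,0.23,sqrt( 2 ) /2, sqrt(2),E, E,6.51, 9,9*pi]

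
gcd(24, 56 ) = 8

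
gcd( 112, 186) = 2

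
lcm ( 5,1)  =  5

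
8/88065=8/88065=0.00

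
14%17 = 14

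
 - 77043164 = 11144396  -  88187560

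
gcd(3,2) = 1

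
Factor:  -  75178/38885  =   - 2^1*5^( - 1)*7^(  -  1 )*11^(-1 )*101^(  -  1 )*37589^1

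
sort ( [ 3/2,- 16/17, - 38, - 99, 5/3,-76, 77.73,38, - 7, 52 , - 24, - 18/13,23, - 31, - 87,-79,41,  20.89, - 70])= [  -  99, - 87, - 79, - 76,  -  70, - 38, - 31,  -  24,-7,  -  18/13, - 16/17, 3/2,5/3, 20.89, 23,38,41, 52, 77.73 ] 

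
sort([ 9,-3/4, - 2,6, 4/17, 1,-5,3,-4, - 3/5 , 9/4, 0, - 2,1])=[ - 5 , - 4, - 2, - 2, - 3/4 ,- 3/5,0 , 4/17,1,1,9/4,3, 6,9] 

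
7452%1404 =432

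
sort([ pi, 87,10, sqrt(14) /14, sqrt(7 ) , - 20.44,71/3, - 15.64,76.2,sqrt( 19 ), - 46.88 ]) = [ - 46.88, - 20.44, - 15.64, sqrt(14 ) /14,sqrt( 7), pi,sqrt(19),  10,71/3,76.2,87] 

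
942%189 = 186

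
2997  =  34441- 31444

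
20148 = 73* 276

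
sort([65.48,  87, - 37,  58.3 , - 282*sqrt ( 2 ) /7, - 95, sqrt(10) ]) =[ - 95, - 282 * sqrt( 2)/7, - 37, sqrt( 10) , 58.3, 65.48,87 ] 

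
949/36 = 26+ 13/36 = 26.36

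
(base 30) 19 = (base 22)1h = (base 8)47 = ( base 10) 39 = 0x27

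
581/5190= 581/5190 = 0.11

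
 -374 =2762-3136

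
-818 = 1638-2456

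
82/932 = 41/466 = 0.09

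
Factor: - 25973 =-19^1*1367^1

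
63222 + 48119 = 111341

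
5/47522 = 5/47522   =  0.00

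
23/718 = 23/718  =  0.03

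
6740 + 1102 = 7842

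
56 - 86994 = - 86938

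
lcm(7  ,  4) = 28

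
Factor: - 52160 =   -  2^6*5^1 * 163^1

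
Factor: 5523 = 3^1*7^1*263^1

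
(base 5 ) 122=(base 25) 1C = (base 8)45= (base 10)37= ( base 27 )1a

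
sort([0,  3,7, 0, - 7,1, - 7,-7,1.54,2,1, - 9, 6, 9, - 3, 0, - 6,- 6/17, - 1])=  [ - 9 , - 7, - 7 , -7,-6 , - 3, - 1 ,-6/17 , 0, 0,0,1, 1, 1.54, 2,3, 6, 7,9 ] 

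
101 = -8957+9058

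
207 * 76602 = 15856614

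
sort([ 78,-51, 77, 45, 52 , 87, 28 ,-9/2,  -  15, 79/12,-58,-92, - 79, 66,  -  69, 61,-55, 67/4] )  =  [ - 92,-79, -69 ,-58,-55, - 51, - 15, - 9/2, 79/12, 67/4, 28, 45, 52, 61, 66,77, 78, 87 ] 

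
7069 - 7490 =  - 421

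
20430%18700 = 1730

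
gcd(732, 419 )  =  1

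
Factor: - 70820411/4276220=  - 2^( - 2 ) * 5^( - 1 )*13^ (  -  1)* 107^1*16447^( - 1)*661873^1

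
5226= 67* 78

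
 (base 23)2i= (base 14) 48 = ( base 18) 3a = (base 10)64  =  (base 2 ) 1000000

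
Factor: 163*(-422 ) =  - 68786  =  - 2^1*163^1*211^1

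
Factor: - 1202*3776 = - 4538752 = - 2^7*59^1*601^1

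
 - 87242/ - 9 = 87242/9 = 9693.56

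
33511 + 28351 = 61862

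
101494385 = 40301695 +61192690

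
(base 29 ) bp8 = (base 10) 9984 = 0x2700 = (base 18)1cec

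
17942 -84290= - 66348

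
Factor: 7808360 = 2^3*5^1 * 7^1 * 79^1*353^1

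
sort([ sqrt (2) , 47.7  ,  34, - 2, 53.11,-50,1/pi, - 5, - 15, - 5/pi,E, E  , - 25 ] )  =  [ - 50 , - 25,-15, - 5, - 2,-5/pi , 1/pi, sqrt( 2),E,E , 34,47.7,53.11 ] 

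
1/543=1/543 = 0.00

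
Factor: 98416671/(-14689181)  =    -  3^1*13^( - 1)*79^(-1)* 1901^1*14303^( - 1 )*17257^1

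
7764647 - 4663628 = 3101019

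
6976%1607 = 548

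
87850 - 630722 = -542872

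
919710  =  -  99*( - 9290)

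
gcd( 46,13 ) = 1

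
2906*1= 2906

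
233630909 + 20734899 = 254365808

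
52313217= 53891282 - 1578065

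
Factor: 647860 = 2^2 * 5^1 * 29^1 * 1117^1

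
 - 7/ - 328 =7/328=0.02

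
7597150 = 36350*209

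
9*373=3357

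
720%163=68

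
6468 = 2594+3874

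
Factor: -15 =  - 3^1*5^1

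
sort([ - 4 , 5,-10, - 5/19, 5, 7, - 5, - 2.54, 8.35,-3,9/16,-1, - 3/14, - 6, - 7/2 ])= [  -  10,-6, - 5,  -  4, - 7/2, - 3, - 2.54,-1, - 5/19 , - 3/14,9/16, 5, 5,7, 8.35] 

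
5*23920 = 119600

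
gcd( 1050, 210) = 210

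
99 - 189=- 90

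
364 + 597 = 961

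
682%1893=682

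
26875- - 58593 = 85468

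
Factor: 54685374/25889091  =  18228458/8629697=2^1*113^ (-1)*421^1*21649^1*76369^( - 1)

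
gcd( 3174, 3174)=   3174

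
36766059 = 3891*9449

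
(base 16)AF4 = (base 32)2NK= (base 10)2804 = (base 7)11114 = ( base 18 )8be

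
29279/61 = 479 + 60/61 = 479.98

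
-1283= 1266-2549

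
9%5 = 4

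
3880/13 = 3880/13 = 298.46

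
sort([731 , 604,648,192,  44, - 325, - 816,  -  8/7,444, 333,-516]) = [ - 816, - 516, -325, - 8/7,44,192, 333,  444,604, 648,731]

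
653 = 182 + 471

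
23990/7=3427 + 1/7 = 3427.14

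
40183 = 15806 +24377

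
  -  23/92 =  - 1/4 = -  0.25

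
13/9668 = 13/9668 = 0.00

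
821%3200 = 821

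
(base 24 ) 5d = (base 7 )250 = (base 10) 133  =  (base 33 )41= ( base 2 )10000101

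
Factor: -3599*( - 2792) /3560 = 5^( - 1 )*59^1*61^1*89^( - 1)*349^1 = 1256051/445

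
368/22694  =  184/11347=0.02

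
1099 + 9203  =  10302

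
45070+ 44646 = 89716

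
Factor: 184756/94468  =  13^1 * 17^1*113^( - 1) =221/113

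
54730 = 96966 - 42236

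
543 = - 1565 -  - 2108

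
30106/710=15053/355=42.40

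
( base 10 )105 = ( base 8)151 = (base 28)3l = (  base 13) 81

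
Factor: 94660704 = 2^5 * 3^3 * 331^2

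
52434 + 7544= 59978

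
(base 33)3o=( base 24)53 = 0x7B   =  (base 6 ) 323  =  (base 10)123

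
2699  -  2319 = 380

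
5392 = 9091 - 3699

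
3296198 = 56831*58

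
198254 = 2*99127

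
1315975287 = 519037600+796937687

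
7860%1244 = 396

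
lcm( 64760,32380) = 64760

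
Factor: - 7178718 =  - 2^1*3^1*  29^1*41257^1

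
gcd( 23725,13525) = 25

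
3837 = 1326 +2511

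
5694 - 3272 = 2422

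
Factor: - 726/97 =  - 2^1*3^1*11^2*97^( - 1)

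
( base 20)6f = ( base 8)207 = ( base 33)43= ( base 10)135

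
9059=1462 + 7597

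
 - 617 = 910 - 1527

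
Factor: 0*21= 0 = 0^1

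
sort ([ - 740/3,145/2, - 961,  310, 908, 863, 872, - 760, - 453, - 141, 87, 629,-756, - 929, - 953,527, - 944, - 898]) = [ - 961, - 953, - 944, - 929, - 898, - 760,-756, - 453,  -  740/3, - 141, 145/2,87, 310, 527, 629  ,  863,872, 908 ]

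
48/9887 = 48/9887 = 0.00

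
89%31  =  27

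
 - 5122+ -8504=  - 13626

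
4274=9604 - 5330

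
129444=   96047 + 33397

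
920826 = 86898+833928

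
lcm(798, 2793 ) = 5586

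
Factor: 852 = 2^2*3^1*71^1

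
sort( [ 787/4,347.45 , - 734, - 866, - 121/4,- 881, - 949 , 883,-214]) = [ - 949, - 881 , - 866, - 734, - 214 , - 121/4,  787/4, 347.45, 883] 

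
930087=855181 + 74906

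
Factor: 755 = 5^1*151^1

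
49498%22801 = 3896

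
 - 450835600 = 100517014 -551352614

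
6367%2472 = 1423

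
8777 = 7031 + 1746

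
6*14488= 86928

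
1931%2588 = 1931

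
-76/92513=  - 76/92513 = -  0.00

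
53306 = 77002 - 23696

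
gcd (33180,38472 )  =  84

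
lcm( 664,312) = 25896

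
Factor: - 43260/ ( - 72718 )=210/353=2^1*3^1*5^1*7^1*353^( - 1)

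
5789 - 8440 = - 2651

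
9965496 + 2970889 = 12936385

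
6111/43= 6111/43 = 142.12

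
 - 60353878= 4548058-64901936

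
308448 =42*7344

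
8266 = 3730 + 4536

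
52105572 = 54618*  954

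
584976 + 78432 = 663408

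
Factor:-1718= -2^1*859^1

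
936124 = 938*998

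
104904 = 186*564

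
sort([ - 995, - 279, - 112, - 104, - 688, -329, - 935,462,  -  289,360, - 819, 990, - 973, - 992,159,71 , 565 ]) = [ - 995, - 992,-973, - 935, - 819, - 688, - 329, - 289, - 279, -112, - 104,  71,  159 , 360,462, 565,990] 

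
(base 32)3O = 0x78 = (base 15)80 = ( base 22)5A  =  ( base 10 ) 120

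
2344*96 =225024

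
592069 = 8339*71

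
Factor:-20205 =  - 3^2*5^1 * 449^1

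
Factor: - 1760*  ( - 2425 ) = 2^5*5^3*11^1* 97^1 =4268000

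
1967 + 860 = 2827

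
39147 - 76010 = -36863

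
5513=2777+2736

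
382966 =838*457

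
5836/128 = 45 + 19/32 = 45.59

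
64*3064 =196096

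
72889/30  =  72889/30 = 2429.63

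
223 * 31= 6913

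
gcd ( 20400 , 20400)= 20400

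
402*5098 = 2049396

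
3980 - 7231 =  - 3251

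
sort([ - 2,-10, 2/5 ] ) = [ - 10, -2,2/5] 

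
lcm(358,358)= 358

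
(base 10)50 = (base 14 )38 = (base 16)32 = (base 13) 3b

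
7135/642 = 11 + 73/642 = 11.11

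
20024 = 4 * 5006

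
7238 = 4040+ 3198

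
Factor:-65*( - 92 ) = 5980 = 2^2 * 5^1*13^1*23^1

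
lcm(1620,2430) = 4860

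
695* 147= 102165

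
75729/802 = 94 + 341/802= 94.43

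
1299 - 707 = 592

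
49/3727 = 49/3727 = 0.01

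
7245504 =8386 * 864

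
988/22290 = 494/11145= 0.04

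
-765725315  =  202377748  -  968103063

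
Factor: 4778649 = 3^3*17^1*29^1*359^1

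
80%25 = 5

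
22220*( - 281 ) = -6243820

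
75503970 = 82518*915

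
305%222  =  83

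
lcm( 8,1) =8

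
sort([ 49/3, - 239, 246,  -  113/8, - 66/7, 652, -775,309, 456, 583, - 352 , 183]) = [ - 775 , - 352, - 239,-113/8, - 66/7,49/3 , 183, 246,  309 , 456,  583,652 ]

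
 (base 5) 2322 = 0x151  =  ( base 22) f7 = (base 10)337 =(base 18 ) 10D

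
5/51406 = 5/51406 = 0.00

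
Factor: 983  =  983^1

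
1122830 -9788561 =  - 8665731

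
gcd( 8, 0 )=8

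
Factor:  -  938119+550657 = -387462=   - 2^1*3^1*64577^1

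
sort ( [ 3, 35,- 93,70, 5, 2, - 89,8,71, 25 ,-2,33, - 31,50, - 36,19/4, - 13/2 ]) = [  -  93,-89,  -  36, - 31,-13/2,-2,2, 3, 19/4,5, 8, 25,33,35,  50, 70,71]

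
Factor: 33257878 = 2^1*937^1*17747^1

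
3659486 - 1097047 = 2562439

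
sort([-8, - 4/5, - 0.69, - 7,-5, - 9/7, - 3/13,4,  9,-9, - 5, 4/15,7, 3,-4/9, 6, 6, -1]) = [ - 9,  -  8, - 7,-5, - 5,-9/7,-1, - 4/5, - 0.69,  -  4/9, - 3/13, 4/15,3, 4,  6,  6, 7, 9]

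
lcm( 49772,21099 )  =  1941108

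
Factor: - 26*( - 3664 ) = 2^5*13^1*229^1  =  95264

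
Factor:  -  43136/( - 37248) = 337/291 = 3^(- 1)*97^(-1)*337^1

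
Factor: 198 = 2^1 *3^2*11^1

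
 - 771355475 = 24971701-796327176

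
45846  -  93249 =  - 47403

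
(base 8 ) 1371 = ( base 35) lq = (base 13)467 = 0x2F9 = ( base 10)761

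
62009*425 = 26353825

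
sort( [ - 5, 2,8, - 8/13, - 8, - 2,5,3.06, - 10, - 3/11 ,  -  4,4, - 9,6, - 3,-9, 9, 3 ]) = [-10 , - 9, - 9, - 8, - 5 , - 4, - 3, - 2, - 8/13, - 3/11, 2,3,  3.06,4, 5,6,8, 9]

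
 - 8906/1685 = -6 + 1204/1685 = -5.29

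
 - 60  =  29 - 89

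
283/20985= 283/20985= 0.01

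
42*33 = 1386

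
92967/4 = 23241+3/4 =23241.75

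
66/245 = 66/245 = 0.27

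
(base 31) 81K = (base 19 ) 1286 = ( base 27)AGH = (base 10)7739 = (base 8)17073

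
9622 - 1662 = 7960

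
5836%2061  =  1714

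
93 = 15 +78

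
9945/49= 9945/49 = 202.96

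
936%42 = 12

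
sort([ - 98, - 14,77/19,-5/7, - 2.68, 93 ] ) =[ - 98, - 14, - 2.68,  -  5/7, 77/19,93]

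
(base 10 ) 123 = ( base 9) 146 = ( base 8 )173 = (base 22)5d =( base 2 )1111011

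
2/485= 2/485  =  0.00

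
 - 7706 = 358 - 8064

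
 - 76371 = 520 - 76891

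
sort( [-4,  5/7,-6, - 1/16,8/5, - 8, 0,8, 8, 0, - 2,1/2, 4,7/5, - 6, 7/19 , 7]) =[ - 8, - 6 , - 6, - 4, - 2,-1/16,0, 0,7/19,1/2,5/7 , 7/5,8/5,4, 7,8, 8] 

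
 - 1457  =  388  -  1845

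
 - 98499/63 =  - 1564  +  11/21 = - 1563.48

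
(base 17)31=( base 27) 1p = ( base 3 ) 1221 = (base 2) 110100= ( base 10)52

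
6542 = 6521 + 21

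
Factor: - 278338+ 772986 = 2^3 * 7^1*11^2*73^1 = 494648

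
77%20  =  17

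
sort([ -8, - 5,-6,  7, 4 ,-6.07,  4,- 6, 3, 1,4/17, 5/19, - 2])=[-8 , - 6.07,-6,-6,-5, - 2,4/17, 5/19, 1, 3, 4, 4, 7]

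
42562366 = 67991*626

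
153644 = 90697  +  62947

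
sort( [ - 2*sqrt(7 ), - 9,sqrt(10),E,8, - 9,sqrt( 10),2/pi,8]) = [- 9, - 9,-2*sqrt( 7),2/pi,E, sqrt(10), sqrt( 10),8,8 ]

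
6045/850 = 7 + 19/170 =7.11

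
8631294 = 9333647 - 702353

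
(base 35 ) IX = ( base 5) 10123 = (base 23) 15J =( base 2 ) 1010010111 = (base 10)663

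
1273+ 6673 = 7946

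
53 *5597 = 296641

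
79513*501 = 39836013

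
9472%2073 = 1180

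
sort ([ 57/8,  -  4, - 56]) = [ - 56, - 4, 57/8]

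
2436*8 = 19488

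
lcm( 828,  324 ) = 7452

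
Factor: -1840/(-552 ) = 2^1*3^(-1)* 5^1 = 10/3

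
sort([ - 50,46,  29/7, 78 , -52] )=[-52, - 50,  29/7,46, 78] 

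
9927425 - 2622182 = 7305243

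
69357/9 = 7706+1/3 = 7706.33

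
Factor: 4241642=2^1*563^1*3767^1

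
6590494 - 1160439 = 5430055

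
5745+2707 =8452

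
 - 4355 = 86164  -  90519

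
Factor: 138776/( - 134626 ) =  - 836/811= - 2^2*11^1*19^1 * 811^(-1)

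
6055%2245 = 1565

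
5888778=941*6258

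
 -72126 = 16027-88153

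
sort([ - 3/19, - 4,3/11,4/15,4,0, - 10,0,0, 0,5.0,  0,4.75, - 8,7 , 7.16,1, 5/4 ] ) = [ - 10,-8, - 4,-3/19,0, 0,  0,0, 0,4/15,3/11,  1,5/4,4, 4.75,5.0,7, 7.16 ] 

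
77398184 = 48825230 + 28572954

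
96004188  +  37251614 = 133255802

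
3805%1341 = 1123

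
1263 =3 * 421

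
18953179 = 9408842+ 9544337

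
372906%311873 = 61033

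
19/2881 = 19/2881 =0.01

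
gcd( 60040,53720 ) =3160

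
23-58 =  - 35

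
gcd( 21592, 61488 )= 8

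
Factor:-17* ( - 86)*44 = 2^3*11^1*17^1*43^1=64328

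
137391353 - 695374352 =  - 557982999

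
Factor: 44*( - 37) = -1628 = - 2^2*11^1*37^1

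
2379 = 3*793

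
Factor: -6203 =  - 6203^1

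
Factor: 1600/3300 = 2^4 * 3^( - 1 )*11^ (-1) = 16/33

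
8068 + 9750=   17818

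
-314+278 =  - 36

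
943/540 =943/540 = 1.75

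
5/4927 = 5/4927 = 0.00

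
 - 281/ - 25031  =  281/25031 = 0.01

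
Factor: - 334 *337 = - 2^1 * 167^1 *337^1 = - 112558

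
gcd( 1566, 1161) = 27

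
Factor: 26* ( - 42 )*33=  - 2^2 * 3^2*7^1 * 11^1*13^1  =  - 36036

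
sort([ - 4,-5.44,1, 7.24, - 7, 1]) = [ - 7, - 5.44,- 4,1, 1, 7.24] 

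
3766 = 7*538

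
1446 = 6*241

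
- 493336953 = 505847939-999184892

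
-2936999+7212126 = 4275127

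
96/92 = 24/23=1.04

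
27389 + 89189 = 116578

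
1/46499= 1/46499 = 0.00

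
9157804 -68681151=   -  59523347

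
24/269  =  24/269 = 0.09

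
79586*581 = 46239466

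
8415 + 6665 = 15080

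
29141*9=262269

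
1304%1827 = 1304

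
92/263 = 92/263 = 0.35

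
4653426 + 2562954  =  7216380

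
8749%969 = 28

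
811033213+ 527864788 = 1338898001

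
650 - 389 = 261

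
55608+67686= 123294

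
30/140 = 3/14 = 0.21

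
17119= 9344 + 7775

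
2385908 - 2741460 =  - 355552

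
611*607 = 370877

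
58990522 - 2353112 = 56637410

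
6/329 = 6/329 = 0.02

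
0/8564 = 0 = 0.00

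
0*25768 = 0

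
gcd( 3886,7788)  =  2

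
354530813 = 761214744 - 406683931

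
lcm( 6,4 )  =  12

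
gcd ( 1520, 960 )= 80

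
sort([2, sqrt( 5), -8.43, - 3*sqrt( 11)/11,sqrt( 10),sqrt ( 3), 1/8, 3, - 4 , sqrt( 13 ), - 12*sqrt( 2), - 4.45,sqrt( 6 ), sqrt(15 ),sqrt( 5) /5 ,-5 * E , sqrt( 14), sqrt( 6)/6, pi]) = [-12* sqrt(2 ), - 5*E, - 8.43, - 4.45, - 4, - 3*sqrt( 11)/11, 1/8, sqrt(6)/6, sqrt(5)/5, sqrt( 3 ), 2, sqrt( 5), sqrt( 6), 3,pi, sqrt( 10), sqrt( 13 ), sqrt( 14), sqrt( 15 ) ] 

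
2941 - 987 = 1954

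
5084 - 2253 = 2831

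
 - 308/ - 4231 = 308/4231 = 0.07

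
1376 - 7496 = -6120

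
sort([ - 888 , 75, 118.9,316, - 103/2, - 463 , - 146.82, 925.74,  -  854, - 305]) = [ - 888, - 854,  -  463, - 305,  -  146.82 , - 103/2, 75 , 118.9 , 316 , 925.74 ] 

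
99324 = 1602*62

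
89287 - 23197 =66090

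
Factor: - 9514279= - 9514279^1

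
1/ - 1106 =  -1/1106=- 0.00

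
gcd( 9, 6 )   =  3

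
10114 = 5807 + 4307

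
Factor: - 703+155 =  - 2^2*137^1 = - 548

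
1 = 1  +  0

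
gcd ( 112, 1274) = 14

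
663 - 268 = 395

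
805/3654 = 115/522 = 0.22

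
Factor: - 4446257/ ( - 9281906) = 2^( - 1)*199^1*22343^1 * 4640953^ ( - 1 ) 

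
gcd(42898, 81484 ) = 2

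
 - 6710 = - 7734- - 1024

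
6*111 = 666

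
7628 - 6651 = 977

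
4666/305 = 4666/305 = 15.30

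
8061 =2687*3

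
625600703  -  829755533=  - 204154830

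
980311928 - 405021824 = 575290104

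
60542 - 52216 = 8326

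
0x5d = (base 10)93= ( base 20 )4d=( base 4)1131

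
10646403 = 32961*323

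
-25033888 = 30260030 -55293918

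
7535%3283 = 969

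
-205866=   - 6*34311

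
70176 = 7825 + 62351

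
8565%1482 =1155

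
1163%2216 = 1163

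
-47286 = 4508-51794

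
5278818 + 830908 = 6109726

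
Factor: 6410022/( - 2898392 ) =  - 3205011/1449196 = -2^( - 2) * 3^1*7^( - 1 ) * 41^1 *71^1* 73^ ( - 1 ) * 367^1 * 709^(-1)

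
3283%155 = 28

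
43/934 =43/934 = 0.05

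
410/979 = 410/979 = 0.42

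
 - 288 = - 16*18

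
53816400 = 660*81540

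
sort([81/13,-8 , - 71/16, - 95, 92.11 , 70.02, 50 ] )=[ - 95, - 8, - 71/16, 81/13, 50,70.02, 92.11 ] 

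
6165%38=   9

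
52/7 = 7 + 3/7 = 7.43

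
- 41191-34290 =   -  75481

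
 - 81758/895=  - 92 +582/895 = -  91.35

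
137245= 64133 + 73112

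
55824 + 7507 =63331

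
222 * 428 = 95016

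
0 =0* 8481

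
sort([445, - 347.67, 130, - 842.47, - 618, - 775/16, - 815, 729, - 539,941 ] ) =[ - 842.47, - 815,- 618 , - 539 , - 347.67, - 775/16 , 130, 445, 729,941 ]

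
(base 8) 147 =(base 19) 58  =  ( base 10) 103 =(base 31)3a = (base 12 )87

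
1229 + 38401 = 39630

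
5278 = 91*58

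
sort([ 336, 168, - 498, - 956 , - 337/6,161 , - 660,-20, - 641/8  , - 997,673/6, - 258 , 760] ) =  [ - 997, - 956, - 660, - 498, -258, - 641/8,-337/6 , - 20, 673/6, 161, 168 , 336,760 ] 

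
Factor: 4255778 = 2^1*97^1  *21937^1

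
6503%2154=41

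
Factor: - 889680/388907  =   - 2^4*3^1*5^1*11^1*23^( - 1 )*37^( - 1)*337^1*457^ ( - 1) 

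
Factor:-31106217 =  - 3^1 *10368739^1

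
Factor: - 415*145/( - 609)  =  3^(-1 )*5^2*7^(-1 )*83^1= 2075/21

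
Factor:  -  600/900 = -2^1*3^ ( - 1 ) = - 2/3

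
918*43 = 39474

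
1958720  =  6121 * 320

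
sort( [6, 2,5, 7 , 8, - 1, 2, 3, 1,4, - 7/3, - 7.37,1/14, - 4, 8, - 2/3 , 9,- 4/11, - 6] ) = [ - 7.37, - 6, - 4, - 7/3,-1, - 2/3, - 4/11, 1/14, 1, 2, 2, 3, 4,5, 6,7,8,8,9]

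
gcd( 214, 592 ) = 2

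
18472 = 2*9236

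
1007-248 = 759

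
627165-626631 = 534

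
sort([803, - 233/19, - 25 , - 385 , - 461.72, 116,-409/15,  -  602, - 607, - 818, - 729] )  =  [ - 818, - 729, - 607, - 602, - 461.72,-385, - 409/15, - 25, - 233/19,116 , 803 ]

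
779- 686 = 93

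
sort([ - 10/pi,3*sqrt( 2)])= [-10/pi,3*sqrt( 2)]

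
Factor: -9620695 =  - 5^1*7^1*31^1*8867^1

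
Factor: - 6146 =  - 2^1*7^1*439^1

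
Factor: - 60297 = -3^1*101^1 * 199^1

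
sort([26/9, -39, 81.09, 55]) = [-39,  26/9, 55, 81.09]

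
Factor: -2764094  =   - 2^1 * 23^1 * 60089^1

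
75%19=18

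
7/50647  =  7/50647 = 0.00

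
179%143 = 36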